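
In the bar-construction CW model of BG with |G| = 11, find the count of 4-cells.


In the bar-construction CW model of BG, the n-cells are indexed by
n-tuples [g_1|...|g_n] of non-identity elements of G (degenerate
simplices with some g_i = e do not contribute cells), so there are
(|G| - 1)^n n-cells.
For dim = 4 with |G| = 11:
cells = (11 - 1)^4 = 10^4 = 10000

10000


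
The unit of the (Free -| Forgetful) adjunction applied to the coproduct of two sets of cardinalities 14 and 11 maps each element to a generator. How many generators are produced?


The unit eta_X: X -> U(F(X)) of the Free-Forgetful adjunction
maps each element of X to a generator of F(X). For X = S + T (disjoint
union in Set), |S + T| = |S| + |T|.
Total mappings = 14 + 11 = 25.

25


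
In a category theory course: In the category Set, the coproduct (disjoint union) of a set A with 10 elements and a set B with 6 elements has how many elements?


In Set, the coproduct A + B is the disjoint union.
|A + B| = |A| + |B| = 10 + 6 = 16

16


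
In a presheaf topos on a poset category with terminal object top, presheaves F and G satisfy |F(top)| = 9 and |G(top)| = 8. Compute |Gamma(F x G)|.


Global sections of a presheaf on a poset with terminal top satisfy
Gamma(H) ~ H(top). Presheaves admit pointwise products, so
(F x G)(top) = F(top) x G(top) (Cartesian product).
|Gamma(F x G)| = |F(top)| * |G(top)| = 9 * 8 = 72.

72


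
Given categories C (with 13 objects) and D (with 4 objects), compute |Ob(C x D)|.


The product category C x D has objects that are pairs (c, d).
Number of pairs = |Ob(C)| * |Ob(D)| = 13 * 4 = 52

52


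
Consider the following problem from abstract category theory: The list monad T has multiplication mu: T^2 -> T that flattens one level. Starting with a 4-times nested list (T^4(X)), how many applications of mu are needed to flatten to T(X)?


Each application of mu: T^2 -> T removes one layer of nesting.
Starting at depth 4 (i.e., T^4(X)), we need to reach T(X).
Number of mu applications = 4 - 1 = 3

3


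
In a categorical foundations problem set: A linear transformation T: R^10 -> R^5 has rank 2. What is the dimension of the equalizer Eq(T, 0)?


The equalizer of f and the zero map is ker(f).
By the rank-nullity theorem: dim(ker(f)) = dim(domain) - rank(f).
dim(ker(f)) = 10 - 2 = 8

8


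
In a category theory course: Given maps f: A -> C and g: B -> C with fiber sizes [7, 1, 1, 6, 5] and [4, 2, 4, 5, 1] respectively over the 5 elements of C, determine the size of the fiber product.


The pullback A x_C B consists of pairs (a, b) with f(a) = g(b).
For each element c in C, the fiber product has |f^-1(c)| * |g^-1(c)| elements.
Summing over C: 7 * 4 + 1 * 2 + 1 * 4 + 6 * 5 + 5 * 1
= 28 + 2 + 4 + 30 + 5 = 69

69


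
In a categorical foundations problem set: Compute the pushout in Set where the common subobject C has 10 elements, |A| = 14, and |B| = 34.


The pushout A +_C B identifies the images of C in A and B.
|A +_C B| = |A| + |B| - |C| (for injections).
= 14 + 34 - 10 = 38

38


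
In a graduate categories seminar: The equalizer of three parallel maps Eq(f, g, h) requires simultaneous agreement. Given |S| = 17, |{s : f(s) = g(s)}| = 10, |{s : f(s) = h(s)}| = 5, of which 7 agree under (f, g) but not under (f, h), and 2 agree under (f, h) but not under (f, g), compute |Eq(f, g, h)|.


Eq(f, g, h) is the triple-agreement set: points in S where all three
maps take the same value. Using inclusion-exclusion on the pairwise data:
Pair (f, g) agrees on 10 points; pair (f, h) on 5 points.
Points agreeing under (f, g) but not (f, h) = 7; under (f, h) but not (f, g) = 2.
Triple-agreement = agreement-in-(f, g) minus points that agree under (f, g) but not (f, h):
|Eq(f, g, h)| = 10 - 7 = 3
(cross-check via (f, h): 5 - 2 = 3.)

3


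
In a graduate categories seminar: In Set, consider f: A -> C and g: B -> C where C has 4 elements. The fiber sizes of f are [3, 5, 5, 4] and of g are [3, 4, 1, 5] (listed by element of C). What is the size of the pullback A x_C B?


The pullback A x_C B consists of pairs (a, b) with f(a) = g(b).
For each element c in C, the fiber product has |f^-1(c)| * |g^-1(c)| elements.
Summing over C: 3 * 3 + 5 * 4 + 5 * 1 + 4 * 5
= 9 + 20 + 5 + 20 = 54

54


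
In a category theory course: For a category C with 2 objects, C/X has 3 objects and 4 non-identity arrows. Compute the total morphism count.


In the slice category C/X, objects are morphisms to X.
Identity morphisms: 3 (one per object of C/X).
Non-identity morphisms: 4.
Total = 3 + 4 = 7

7


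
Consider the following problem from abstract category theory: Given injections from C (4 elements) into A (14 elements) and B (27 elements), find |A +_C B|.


The pushout A +_C B identifies the images of C in A and B.
|A +_C B| = |A| + |B| - |C| (for injections).
= 14 + 27 - 4 = 37

37


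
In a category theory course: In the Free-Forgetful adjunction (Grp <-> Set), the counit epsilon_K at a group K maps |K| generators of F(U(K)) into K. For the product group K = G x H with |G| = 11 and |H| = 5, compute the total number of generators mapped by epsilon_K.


The counit epsilon_K: F(U(K)) -> K of the Free-Forgetful adjunction
maps |K| generators of F(U(K)) into K. For K = G x H (the product group),
|G x H| = |G| * |H|.
Total generators mapped = 11 * 5 = 55.

55


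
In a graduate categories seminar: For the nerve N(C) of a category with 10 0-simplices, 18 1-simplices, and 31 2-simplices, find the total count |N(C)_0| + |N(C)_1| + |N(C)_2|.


The 2-skeleton of the nerve N(C) consists of simplices in dimensions 0, 1, 2:
  |N(C)_0| = 10 (objects)
  |N(C)_1| = 18 (morphisms)
  |N(C)_2| = 31 (composable pairs)
Total = 10 + 18 + 31 = 59

59


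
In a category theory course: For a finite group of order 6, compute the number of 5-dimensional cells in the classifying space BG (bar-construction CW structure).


In the bar-construction CW model of BG, the n-cells are indexed by
n-tuples [g_1|...|g_n] of non-identity elements of G (degenerate
simplices with some g_i = e do not contribute cells), so there are
(|G| - 1)^n n-cells.
For dim = 5 with |G| = 6:
cells = (6 - 1)^5 = 5^5 = 3125

3125


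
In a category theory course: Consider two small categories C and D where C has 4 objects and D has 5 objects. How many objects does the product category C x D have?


The product category C x D has objects that are pairs (c, d).
Number of pairs = |Ob(C)| * |Ob(D)| = 4 * 5 = 20

20


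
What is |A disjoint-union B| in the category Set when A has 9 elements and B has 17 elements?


In Set, the coproduct A + B is the disjoint union.
|A + B| = |A| + |B| = 9 + 17 = 26

26


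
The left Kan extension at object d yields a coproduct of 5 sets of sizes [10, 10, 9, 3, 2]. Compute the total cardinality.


Pointwise, the left Kan extension (Lan_F H)(d) is the colimit, indexed
by the comma category (F downarrow d), of H composed with the
projection (F downarrow d) -> C. Here that colimit is given
as a coproduct (disjoint union) of sets, so its cardinality is the
sum of the sizes of the summands.
Coproduct of sets with sizes: 10 + 10 + 9 + 3 + 2
= 34

34


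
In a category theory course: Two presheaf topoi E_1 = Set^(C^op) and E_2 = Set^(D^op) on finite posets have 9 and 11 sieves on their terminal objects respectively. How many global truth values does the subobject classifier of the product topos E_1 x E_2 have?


In a product of presheaf topoi E_1 x E_2, the subobject classifier
is Omega = Omega_1 x Omega_2 (componentwise), so
|Omega(top)| = |Omega_1(top_1)| * |Omega_2(top_2)|.
= 9 * 11 = 99.

99


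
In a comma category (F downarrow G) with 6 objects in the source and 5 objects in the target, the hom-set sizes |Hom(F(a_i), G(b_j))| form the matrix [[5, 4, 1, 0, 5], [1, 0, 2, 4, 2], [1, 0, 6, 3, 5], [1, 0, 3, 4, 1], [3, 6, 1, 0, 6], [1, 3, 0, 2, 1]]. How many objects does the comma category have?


Objects of (F downarrow G) are triples (a, b, h: F(a)->G(b)).
The count equals the sum of all entries in the hom-matrix.
sum(row 0) = 15
sum(row 1) = 9
sum(row 2) = 15
sum(row 3) = 9
sum(row 4) = 16
sum(row 5) = 7
Grand total = 71

71


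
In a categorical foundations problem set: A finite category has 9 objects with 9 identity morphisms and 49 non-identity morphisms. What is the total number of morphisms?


Each object has an identity morphism, giving 9 identities.
Adding the 49 non-identity morphisms:
Total = 9 + 49 = 58

58


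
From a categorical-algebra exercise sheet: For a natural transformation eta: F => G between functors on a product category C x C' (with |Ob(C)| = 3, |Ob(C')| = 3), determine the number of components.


A natural transformation eta: F => G assigns one component morphism per
object of the domain category.
The domain is the product category C x C', so
|Ob(C x C')| = |Ob(C)| * |Ob(C')| = 3 * 3 = 9.
Therefore eta has 9 component morphisms.

9


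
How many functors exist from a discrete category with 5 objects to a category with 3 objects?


A functor from a discrete category C to D is determined by
where each object maps. Each of the 5 objects of C can map
to any of the 3 objects of D independently.
Number of functors = 3^5 = 243

243


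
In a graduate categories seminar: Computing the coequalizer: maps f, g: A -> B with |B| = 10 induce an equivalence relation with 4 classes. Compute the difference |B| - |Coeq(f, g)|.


The coequalizer Coeq(f, g) = B / ~ has one element per equivalence class.
|B| = 10, |Coeq(f, g)| = 4.
|B| - |Coeq(f, g)| = 10 - 4 = 6.

6


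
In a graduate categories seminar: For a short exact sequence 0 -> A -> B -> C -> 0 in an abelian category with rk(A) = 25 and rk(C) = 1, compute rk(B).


For a short exact sequence 0 -> A -> B -> C -> 0,
rank is additive: rank(B) = rank(A) + rank(C).
rank(B) = 25 + 1 = 26

26


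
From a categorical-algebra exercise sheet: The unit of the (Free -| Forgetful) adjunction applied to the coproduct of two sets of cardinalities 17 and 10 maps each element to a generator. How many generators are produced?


The unit eta_X: X -> U(F(X)) of the Free-Forgetful adjunction
maps each element of X to a generator of F(X). For X = S + T (disjoint
union in Set), |S + T| = |S| + |T|.
Total mappings = 17 + 10 = 27.

27


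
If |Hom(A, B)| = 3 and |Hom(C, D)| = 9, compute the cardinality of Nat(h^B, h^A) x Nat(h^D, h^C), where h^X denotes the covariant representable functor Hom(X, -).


By the Yoneda lemma, Nat(h^B, h^A) is isomorphic to Hom(A, B),
so |Nat(h^B, h^A)| = |Hom(A, B)| and |Nat(h^D, h^C)| = |Hom(C, D)|.
|Hom(A, B)| = 3, |Hom(C, D)| = 9.
|Nat(h^B, h^A) x Nat(h^D, h^C)| = 3 * 9 = 27

27


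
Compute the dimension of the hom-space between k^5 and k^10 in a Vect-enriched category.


In Vect-enriched categories, Hom(k^n, k^m) is the space of m x n matrices.
dim(Hom(k^5, k^10)) = 10 * 5 = 50

50


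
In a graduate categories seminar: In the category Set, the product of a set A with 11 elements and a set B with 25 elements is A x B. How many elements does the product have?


In Set, the product A x B is the Cartesian product.
By the universal property, |A x B| = |A| * |B|.
|A x B| = 11 * 25 = 275

275


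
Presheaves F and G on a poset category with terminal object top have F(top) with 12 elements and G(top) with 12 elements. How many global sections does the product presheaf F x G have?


Global sections of a presheaf on a poset with terminal top satisfy
Gamma(H) ~ H(top). Presheaves admit pointwise products, so
(F x G)(top) = F(top) x G(top) (Cartesian product).
|Gamma(F x G)| = |F(top)| * |G(top)| = 12 * 12 = 144.

144


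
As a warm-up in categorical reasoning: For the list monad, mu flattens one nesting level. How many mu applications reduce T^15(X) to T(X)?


Each application of mu: T^2 -> T removes one layer of nesting.
Starting at depth 15 (i.e., T^15(X)), we need to reach T(X).
Number of mu applications = 15 - 1 = 14

14


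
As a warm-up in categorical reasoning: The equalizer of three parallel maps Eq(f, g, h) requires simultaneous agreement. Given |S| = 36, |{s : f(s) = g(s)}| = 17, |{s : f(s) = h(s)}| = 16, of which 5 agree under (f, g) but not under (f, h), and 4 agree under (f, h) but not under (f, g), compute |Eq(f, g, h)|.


Eq(f, g, h) is the triple-agreement set: points in S where all three
maps take the same value. Using inclusion-exclusion on the pairwise data:
Pair (f, g) agrees on 17 points; pair (f, h) on 16 points.
Points agreeing under (f, g) but not (f, h) = 5; under (f, h) but not (f, g) = 4.
Triple-agreement = agreement-in-(f, g) minus points that agree under (f, g) but not (f, h):
|Eq(f, g, h)| = 17 - 5 = 12
(cross-check via (f, h): 16 - 4 = 12.)

12


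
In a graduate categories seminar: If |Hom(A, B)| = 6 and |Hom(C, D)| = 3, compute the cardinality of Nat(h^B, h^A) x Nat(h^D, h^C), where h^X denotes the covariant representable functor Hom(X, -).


By the Yoneda lemma, Nat(h^B, h^A) is isomorphic to Hom(A, B),
so |Nat(h^B, h^A)| = |Hom(A, B)| and |Nat(h^D, h^C)| = |Hom(C, D)|.
|Hom(A, B)| = 6, |Hom(C, D)| = 3.
|Nat(h^B, h^A) x Nat(h^D, h^C)| = 6 * 3 = 18

18


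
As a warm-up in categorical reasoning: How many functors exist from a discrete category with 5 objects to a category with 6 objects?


A functor from a discrete category C to D is determined by
where each object maps. Each of the 5 objects of C can map
to any of the 6 objects of D independently.
Number of functors = 6^5 = 7776

7776


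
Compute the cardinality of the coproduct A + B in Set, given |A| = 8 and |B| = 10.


In Set, the coproduct A + B is the disjoint union.
|A + B| = |A| + |B| = 8 + 10 = 18

18


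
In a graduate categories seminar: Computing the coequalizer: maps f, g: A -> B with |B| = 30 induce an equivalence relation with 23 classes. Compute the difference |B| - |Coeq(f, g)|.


The coequalizer Coeq(f, g) = B / ~ has one element per equivalence class.
|B| = 30, |Coeq(f, g)| = 23.
|B| - |Coeq(f, g)| = 30 - 23 = 7.

7


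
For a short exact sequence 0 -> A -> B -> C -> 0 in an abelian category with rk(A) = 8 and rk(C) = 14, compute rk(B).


For a short exact sequence 0 -> A -> B -> C -> 0,
rank is additive: rank(B) = rank(A) + rank(C).
rank(B) = 8 + 14 = 22

22


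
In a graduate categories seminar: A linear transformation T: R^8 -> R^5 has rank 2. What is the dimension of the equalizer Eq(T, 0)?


The equalizer of f and the zero map is ker(f).
By the rank-nullity theorem: dim(ker(f)) = dim(domain) - rank(f).
dim(ker(f)) = 8 - 2 = 6

6


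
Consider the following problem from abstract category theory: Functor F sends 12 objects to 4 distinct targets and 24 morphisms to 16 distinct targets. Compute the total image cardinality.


The image of F consists of distinct objects and distinct morphisms.
|Im(F)| on objects = 4
|Im(F)| on morphisms = 16
Total image cardinality = 4 + 16 = 20

20


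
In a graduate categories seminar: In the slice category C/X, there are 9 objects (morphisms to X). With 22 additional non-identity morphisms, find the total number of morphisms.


In the slice category C/X, objects are morphisms to X.
Identity morphisms: 9 (one per object of C/X).
Non-identity morphisms: 22.
Total = 9 + 22 = 31

31


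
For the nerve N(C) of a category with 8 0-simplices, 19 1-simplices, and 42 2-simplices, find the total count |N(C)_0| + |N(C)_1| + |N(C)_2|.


The 2-skeleton of the nerve N(C) consists of simplices in dimensions 0, 1, 2:
  |N(C)_0| = 8 (objects)
  |N(C)_1| = 19 (morphisms)
  |N(C)_2| = 42 (composable pairs)
Total = 8 + 19 + 42 = 69

69


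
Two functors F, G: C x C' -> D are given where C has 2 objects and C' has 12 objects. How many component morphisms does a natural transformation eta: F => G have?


A natural transformation eta: F => G assigns one component morphism per
object of the domain category.
The domain is the product category C x C', so
|Ob(C x C')| = |Ob(C)| * |Ob(C')| = 2 * 12 = 24.
Therefore eta has 24 component morphisms.

24


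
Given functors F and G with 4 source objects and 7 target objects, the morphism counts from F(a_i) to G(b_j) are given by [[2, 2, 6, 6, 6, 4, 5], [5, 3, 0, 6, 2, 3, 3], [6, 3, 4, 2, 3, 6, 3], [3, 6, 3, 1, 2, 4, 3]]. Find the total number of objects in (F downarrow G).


Objects of (F downarrow G) are triples (a, b, h: F(a)->G(b)).
The count equals the sum of all entries in the hom-matrix.
sum(row 0) = 31
sum(row 1) = 22
sum(row 2) = 27
sum(row 3) = 22
Grand total = 102

102


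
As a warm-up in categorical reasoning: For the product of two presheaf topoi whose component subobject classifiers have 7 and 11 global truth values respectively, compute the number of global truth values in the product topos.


In a product of presheaf topoi E_1 x E_2, the subobject classifier
is Omega = Omega_1 x Omega_2 (componentwise), so
|Omega(top)| = |Omega_1(top_1)| * |Omega_2(top_2)|.
= 7 * 11 = 77.

77


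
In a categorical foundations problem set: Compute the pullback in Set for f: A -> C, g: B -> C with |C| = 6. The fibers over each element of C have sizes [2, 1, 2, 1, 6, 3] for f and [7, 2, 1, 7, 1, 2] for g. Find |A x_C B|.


The pullback A x_C B consists of pairs (a, b) with f(a) = g(b).
For each element c in C, the fiber product has |f^-1(c)| * |g^-1(c)| elements.
Summing over C: 2 * 7 + 1 * 2 + 2 * 1 + 1 * 7 + 6 * 1 + 3 * 2
= 14 + 2 + 2 + 7 + 6 + 6 = 37

37


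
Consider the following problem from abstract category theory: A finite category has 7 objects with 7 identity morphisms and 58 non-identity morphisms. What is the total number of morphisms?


Each object has an identity morphism, giving 7 identities.
Adding the 58 non-identity morphisms:
Total = 7 + 58 = 65

65


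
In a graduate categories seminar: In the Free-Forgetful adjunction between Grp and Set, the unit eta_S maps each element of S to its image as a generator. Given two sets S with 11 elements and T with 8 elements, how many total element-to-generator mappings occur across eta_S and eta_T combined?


The unit eta_X: X -> U(F(X)) of the Free-Forgetful adjunction
maps each element of X to a generator of F(X). For X = S + T (disjoint
union in Set), |S + T| = |S| + |T|.
Total mappings = 11 + 8 = 19.

19


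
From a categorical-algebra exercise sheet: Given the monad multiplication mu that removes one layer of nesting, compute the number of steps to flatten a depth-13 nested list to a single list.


Each application of mu: T^2 -> T removes one layer of nesting.
Starting at depth 13 (i.e., T^13(X)), we need to reach T(X).
Number of mu applications = 13 - 1 = 12

12


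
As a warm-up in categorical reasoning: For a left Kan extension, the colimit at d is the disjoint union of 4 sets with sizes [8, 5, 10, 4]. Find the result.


Pointwise, the left Kan extension (Lan_F H)(d) is the colimit, indexed
by the comma category (F downarrow d), of H composed with the
projection (F downarrow d) -> C. Here that colimit is given
as a coproduct (disjoint union) of sets, so its cardinality is the
sum of the sizes of the summands.
Coproduct of sets with sizes: 8 + 5 + 10 + 4
= 27

27


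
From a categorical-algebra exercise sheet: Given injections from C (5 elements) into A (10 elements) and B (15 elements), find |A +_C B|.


The pushout A +_C B identifies the images of C in A and B.
|A +_C B| = |A| + |B| - |C| (for injections).
= 10 + 15 - 5 = 20

20


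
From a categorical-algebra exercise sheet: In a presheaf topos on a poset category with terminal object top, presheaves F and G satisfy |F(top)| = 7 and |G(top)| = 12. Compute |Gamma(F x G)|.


Global sections of a presheaf on a poset with terminal top satisfy
Gamma(H) ~ H(top). Presheaves admit pointwise products, so
(F x G)(top) = F(top) x G(top) (Cartesian product).
|Gamma(F x G)| = |F(top)| * |G(top)| = 7 * 12 = 84.

84


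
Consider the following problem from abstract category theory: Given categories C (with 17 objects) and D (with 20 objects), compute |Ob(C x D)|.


The product category C x D has objects that are pairs (c, d).
Number of pairs = |Ob(C)| * |Ob(D)| = 17 * 20 = 340

340


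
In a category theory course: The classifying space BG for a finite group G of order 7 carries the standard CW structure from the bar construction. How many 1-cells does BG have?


In the bar-construction CW model of BG, the n-cells are indexed by
n-tuples [g_1|...|g_n] of non-identity elements of G (degenerate
simplices with some g_i = e do not contribute cells), so there are
(|G| - 1)^n n-cells.
For dim = 1 with |G| = 7:
cells = (7 - 1)^1 = 6^1 = 6

6


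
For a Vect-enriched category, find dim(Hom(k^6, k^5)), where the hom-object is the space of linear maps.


In Vect-enriched categories, Hom(k^n, k^m) is the space of m x n matrices.
dim(Hom(k^6, k^5)) = 5 * 6 = 30

30


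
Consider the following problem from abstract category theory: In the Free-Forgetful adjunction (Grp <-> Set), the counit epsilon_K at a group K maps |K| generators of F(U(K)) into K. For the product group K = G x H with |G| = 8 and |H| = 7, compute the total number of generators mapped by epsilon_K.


The counit epsilon_K: F(U(K)) -> K of the Free-Forgetful adjunction
maps |K| generators of F(U(K)) into K. For K = G x H (the product group),
|G x H| = |G| * |H|.
Total generators mapped = 8 * 7 = 56.

56


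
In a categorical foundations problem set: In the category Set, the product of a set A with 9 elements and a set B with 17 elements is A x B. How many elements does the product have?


In Set, the product A x B is the Cartesian product.
By the universal property, |A x B| = |A| * |B|.
|A x B| = 9 * 17 = 153

153


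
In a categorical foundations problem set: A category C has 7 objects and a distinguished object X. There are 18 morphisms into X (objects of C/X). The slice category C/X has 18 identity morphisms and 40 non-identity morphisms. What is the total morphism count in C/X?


In the slice category C/X, objects are morphisms to X.
Identity morphisms: 18 (one per object of C/X).
Non-identity morphisms: 40.
Total = 18 + 40 = 58

58


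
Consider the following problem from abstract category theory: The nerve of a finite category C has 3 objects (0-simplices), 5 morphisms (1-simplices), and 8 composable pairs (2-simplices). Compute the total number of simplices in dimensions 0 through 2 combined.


The 2-skeleton of the nerve N(C) consists of simplices in dimensions 0, 1, 2:
  |N(C)_0| = 3 (objects)
  |N(C)_1| = 5 (morphisms)
  |N(C)_2| = 8 (composable pairs)
Total = 3 + 5 + 8 = 16

16


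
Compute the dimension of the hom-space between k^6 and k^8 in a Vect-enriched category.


In Vect-enriched categories, Hom(k^n, k^m) is the space of m x n matrices.
dim(Hom(k^6, k^8)) = 8 * 6 = 48

48


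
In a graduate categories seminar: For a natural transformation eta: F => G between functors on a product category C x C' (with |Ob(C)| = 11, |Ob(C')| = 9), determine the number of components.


A natural transformation eta: F => G assigns one component morphism per
object of the domain category.
The domain is the product category C x C', so
|Ob(C x C')| = |Ob(C)| * |Ob(C')| = 11 * 9 = 99.
Therefore eta has 99 component morphisms.

99


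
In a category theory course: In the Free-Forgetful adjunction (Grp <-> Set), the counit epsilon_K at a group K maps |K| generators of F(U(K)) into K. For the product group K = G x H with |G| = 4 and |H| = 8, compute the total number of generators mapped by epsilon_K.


The counit epsilon_K: F(U(K)) -> K of the Free-Forgetful adjunction
maps |K| generators of F(U(K)) into K. For K = G x H (the product group),
|G x H| = |G| * |H|.
Total generators mapped = 4 * 8 = 32.

32


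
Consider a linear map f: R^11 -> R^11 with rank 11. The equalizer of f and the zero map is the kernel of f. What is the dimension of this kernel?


The equalizer of f and the zero map is ker(f).
By the rank-nullity theorem: dim(ker(f)) = dim(domain) - rank(f).
dim(ker(f)) = 11 - 11 = 0

0


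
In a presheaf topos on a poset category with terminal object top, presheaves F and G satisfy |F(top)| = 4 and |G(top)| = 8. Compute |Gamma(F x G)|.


Global sections of a presheaf on a poset with terminal top satisfy
Gamma(H) ~ H(top). Presheaves admit pointwise products, so
(F x G)(top) = F(top) x G(top) (Cartesian product).
|Gamma(F x G)| = |F(top)| * |G(top)| = 4 * 8 = 32.

32


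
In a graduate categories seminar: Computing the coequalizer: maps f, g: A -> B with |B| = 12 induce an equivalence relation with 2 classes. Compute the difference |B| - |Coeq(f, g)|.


The coequalizer Coeq(f, g) = B / ~ has one element per equivalence class.
|B| = 12, |Coeq(f, g)| = 2.
|B| - |Coeq(f, g)| = 12 - 2 = 10.

10


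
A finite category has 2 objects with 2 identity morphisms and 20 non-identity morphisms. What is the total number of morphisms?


Each object has an identity morphism, giving 2 identities.
Adding the 20 non-identity morphisms:
Total = 2 + 20 = 22

22


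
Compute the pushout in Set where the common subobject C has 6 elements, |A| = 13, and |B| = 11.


The pushout A +_C B identifies the images of C in A and B.
|A +_C B| = |A| + |B| - |C| (for injections).
= 13 + 11 - 6 = 18

18


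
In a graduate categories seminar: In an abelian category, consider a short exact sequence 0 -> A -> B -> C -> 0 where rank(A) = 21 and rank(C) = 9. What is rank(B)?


For a short exact sequence 0 -> A -> B -> C -> 0,
rank is additive: rank(B) = rank(A) + rank(C).
rank(B) = 21 + 9 = 30

30


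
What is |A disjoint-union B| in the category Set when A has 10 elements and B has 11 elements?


In Set, the coproduct A + B is the disjoint union.
|A + B| = |A| + |B| = 10 + 11 = 21

21


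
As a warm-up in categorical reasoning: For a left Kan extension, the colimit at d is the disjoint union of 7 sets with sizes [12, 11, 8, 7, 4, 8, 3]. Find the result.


Pointwise, the left Kan extension (Lan_F H)(d) is the colimit, indexed
by the comma category (F downarrow d), of H composed with the
projection (F downarrow d) -> C. Here that colimit is given
as a coproduct (disjoint union) of sets, so its cardinality is the
sum of the sizes of the summands.
Coproduct of sets with sizes: 12 + 11 + 8 + 7 + 4 + 8 + 3
= 53

53


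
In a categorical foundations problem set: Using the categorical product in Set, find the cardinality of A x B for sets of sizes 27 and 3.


In Set, the product A x B is the Cartesian product.
By the universal property, |A x B| = |A| * |B|.
|A x B| = 27 * 3 = 81

81


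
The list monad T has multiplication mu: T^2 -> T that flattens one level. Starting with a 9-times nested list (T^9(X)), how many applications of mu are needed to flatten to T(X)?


Each application of mu: T^2 -> T removes one layer of nesting.
Starting at depth 9 (i.e., T^9(X)), we need to reach T(X).
Number of mu applications = 9 - 1 = 8

8


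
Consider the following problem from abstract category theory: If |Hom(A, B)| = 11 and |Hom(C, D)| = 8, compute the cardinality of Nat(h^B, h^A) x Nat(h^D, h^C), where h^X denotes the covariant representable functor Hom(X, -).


By the Yoneda lemma, Nat(h^B, h^A) is isomorphic to Hom(A, B),
so |Nat(h^B, h^A)| = |Hom(A, B)| and |Nat(h^D, h^C)| = |Hom(C, D)|.
|Hom(A, B)| = 11, |Hom(C, D)| = 8.
|Nat(h^B, h^A) x Nat(h^D, h^C)| = 11 * 8 = 88

88


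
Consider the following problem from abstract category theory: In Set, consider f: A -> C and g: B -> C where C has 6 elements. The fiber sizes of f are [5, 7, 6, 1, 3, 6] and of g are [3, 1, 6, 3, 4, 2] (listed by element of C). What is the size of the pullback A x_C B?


The pullback A x_C B consists of pairs (a, b) with f(a) = g(b).
For each element c in C, the fiber product has |f^-1(c)| * |g^-1(c)| elements.
Summing over C: 5 * 3 + 7 * 1 + 6 * 6 + 1 * 3 + 3 * 4 + 6 * 2
= 15 + 7 + 36 + 3 + 12 + 12 = 85

85


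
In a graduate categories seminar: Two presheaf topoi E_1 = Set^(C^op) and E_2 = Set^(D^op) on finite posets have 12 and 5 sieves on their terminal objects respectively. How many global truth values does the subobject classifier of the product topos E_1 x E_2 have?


In a product of presheaf topoi E_1 x E_2, the subobject classifier
is Omega = Omega_1 x Omega_2 (componentwise), so
|Omega(top)| = |Omega_1(top_1)| * |Omega_2(top_2)|.
= 12 * 5 = 60.

60


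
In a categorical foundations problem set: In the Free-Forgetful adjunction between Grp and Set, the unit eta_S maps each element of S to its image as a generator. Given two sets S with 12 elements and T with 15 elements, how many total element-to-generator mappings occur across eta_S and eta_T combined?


The unit eta_X: X -> U(F(X)) of the Free-Forgetful adjunction
maps each element of X to a generator of F(X). For X = S + T (disjoint
union in Set), |S + T| = |S| + |T|.
Total mappings = 12 + 15 = 27.

27


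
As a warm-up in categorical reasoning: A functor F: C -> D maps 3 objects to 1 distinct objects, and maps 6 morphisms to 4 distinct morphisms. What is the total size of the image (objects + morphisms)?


The image of F consists of distinct objects and distinct morphisms.
|Im(F)| on objects = 1
|Im(F)| on morphisms = 4
Total image cardinality = 1 + 4 = 5

5


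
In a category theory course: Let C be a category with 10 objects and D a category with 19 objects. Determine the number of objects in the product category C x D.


The product category C x D has objects that are pairs (c, d).
Number of pairs = |Ob(C)| * |Ob(D)| = 10 * 19 = 190

190


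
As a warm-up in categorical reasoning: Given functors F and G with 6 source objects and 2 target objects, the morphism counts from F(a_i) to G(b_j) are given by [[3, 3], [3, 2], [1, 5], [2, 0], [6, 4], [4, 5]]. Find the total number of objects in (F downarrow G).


Objects of (F downarrow G) are triples (a, b, h: F(a)->G(b)).
The count equals the sum of all entries in the hom-matrix.
sum(row 0) = 6
sum(row 1) = 5
sum(row 2) = 6
sum(row 3) = 2
sum(row 4) = 10
sum(row 5) = 9
Grand total = 38

38


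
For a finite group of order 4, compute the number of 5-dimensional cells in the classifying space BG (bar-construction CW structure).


In the bar-construction CW model of BG, the n-cells are indexed by
n-tuples [g_1|...|g_n] of non-identity elements of G (degenerate
simplices with some g_i = e do not contribute cells), so there are
(|G| - 1)^n n-cells.
For dim = 5 with |G| = 4:
cells = (4 - 1)^5 = 3^5 = 243

243


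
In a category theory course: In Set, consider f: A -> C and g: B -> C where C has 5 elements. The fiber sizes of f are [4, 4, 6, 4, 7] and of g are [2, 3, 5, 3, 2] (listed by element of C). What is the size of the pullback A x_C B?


The pullback A x_C B consists of pairs (a, b) with f(a) = g(b).
For each element c in C, the fiber product has |f^-1(c)| * |g^-1(c)| elements.
Summing over C: 4 * 2 + 4 * 3 + 6 * 5 + 4 * 3 + 7 * 2
= 8 + 12 + 30 + 12 + 14 = 76

76


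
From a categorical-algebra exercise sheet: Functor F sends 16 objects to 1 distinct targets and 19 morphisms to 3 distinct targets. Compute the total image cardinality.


The image of F consists of distinct objects and distinct morphisms.
|Im(F)| on objects = 1
|Im(F)| on morphisms = 3
Total image cardinality = 1 + 3 = 4

4


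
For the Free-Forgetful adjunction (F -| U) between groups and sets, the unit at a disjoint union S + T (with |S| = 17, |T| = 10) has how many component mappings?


The unit eta_X: X -> U(F(X)) of the Free-Forgetful adjunction
maps each element of X to a generator of F(X). For X = S + T (disjoint
union in Set), |S + T| = |S| + |T|.
Total mappings = 17 + 10 = 27.

27


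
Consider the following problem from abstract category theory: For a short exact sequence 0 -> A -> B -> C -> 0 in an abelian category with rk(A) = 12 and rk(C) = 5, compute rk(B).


For a short exact sequence 0 -> A -> B -> C -> 0,
rank is additive: rank(B) = rank(A) + rank(C).
rank(B) = 12 + 5 = 17

17


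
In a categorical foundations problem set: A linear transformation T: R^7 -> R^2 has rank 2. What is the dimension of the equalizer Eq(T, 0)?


The equalizer of f and the zero map is ker(f).
By the rank-nullity theorem: dim(ker(f)) = dim(domain) - rank(f).
dim(ker(f)) = 7 - 2 = 5

5


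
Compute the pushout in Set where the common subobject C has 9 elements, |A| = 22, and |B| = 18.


The pushout A +_C B identifies the images of C in A and B.
|A +_C B| = |A| + |B| - |C| (for injections).
= 22 + 18 - 9 = 31

31


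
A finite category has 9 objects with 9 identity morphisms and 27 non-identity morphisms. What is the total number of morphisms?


Each object has an identity morphism, giving 9 identities.
Adding the 27 non-identity morphisms:
Total = 9 + 27 = 36

36


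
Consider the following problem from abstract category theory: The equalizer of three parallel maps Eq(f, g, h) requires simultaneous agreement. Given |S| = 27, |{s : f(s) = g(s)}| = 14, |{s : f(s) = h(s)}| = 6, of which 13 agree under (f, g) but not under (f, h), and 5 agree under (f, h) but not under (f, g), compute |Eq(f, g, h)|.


Eq(f, g, h) is the triple-agreement set: points in S where all three
maps take the same value. Using inclusion-exclusion on the pairwise data:
Pair (f, g) agrees on 14 points; pair (f, h) on 6 points.
Points agreeing under (f, g) but not (f, h) = 13; under (f, h) but not (f, g) = 5.
Triple-agreement = agreement-in-(f, g) minus points that agree under (f, g) but not (f, h):
|Eq(f, g, h)| = 14 - 13 = 1
(cross-check via (f, h): 6 - 5 = 1.)

1


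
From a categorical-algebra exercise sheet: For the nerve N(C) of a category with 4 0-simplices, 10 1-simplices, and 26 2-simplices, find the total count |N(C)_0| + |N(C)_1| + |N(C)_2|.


The 2-skeleton of the nerve N(C) consists of simplices in dimensions 0, 1, 2:
  |N(C)_0| = 4 (objects)
  |N(C)_1| = 10 (morphisms)
  |N(C)_2| = 26 (composable pairs)
Total = 4 + 10 + 26 = 40

40


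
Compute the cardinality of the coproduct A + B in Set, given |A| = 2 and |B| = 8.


In Set, the coproduct A + B is the disjoint union.
|A + B| = |A| + |B| = 2 + 8 = 10

10


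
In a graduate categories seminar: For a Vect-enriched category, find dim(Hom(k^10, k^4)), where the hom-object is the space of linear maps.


In Vect-enriched categories, Hom(k^n, k^m) is the space of m x n matrices.
dim(Hom(k^10, k^4)) = 4 * 10 = 40

40


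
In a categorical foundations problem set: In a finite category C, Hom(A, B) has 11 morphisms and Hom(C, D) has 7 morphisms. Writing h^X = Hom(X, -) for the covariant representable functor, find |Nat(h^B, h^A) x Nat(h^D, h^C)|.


By the Yoneda lemma, Nat(h^B, h^A) is isomorphic to Hom(A, B),
so |Nat(h^B, h^A)| = |Hom(A, B)| and |Nat(h^D, h^C)| = |Hom(C, D)|.
|Hom(A, B)| = 11, |Hom(C, D)| = 7.
|Nat(h^B, h^A) x Nat(h^D, h^C)| = 11 * 7 = 77

77


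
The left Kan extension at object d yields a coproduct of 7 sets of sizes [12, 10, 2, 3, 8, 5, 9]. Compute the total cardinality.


Pointwise, the left Kan extension (Lan_F H)(d) is the colimit, indexed
by the comma category (F downarrow d), of H composed with the
projection (F downarrow d) -> C. Here that colimit is given
as a coproduct (disjoint union) of sets, so its cardinality is the
sum of the sizes of the summands.
Coproduct of sets with sizes: 12 + 10 + 2 + 3 + 8 + 5 + 9
= 49

49


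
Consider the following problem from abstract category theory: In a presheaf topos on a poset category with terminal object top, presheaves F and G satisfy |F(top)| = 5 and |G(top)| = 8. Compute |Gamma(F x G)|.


Global sections of a presheaf on a poset with terminal top satisfy
Gamma(H) ~ H(top). Presheaves admit pointwise products, so
(F x G)(top) = F(top) x G(top) (Cartesian product).
|Gamma(F x G)| = |F(top)| * |G(top)| = 5 * 8 = 40.

40


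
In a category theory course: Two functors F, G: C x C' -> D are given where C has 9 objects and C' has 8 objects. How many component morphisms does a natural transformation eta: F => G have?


A natural transformation eta: F => G assigns one component morphism per
object of the domain category.
The domain is the product category C x C', so
|Ob(C x C')| = |Ob(C)| * |Ob(C')| = 9 * 8 = 72.
Therefore eta has 72 component morphisms.

72


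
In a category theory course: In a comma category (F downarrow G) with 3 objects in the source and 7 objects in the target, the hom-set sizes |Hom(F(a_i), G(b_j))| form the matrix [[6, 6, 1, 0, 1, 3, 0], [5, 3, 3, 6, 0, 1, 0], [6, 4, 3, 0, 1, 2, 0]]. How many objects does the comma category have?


Objects of (F downarrow G) are triples (a, b, h: F(a)->G(b)).
The count equals the sum of all entries in the hom-matrix.
sum(row 0) = 17
sum(row 1) = 18
sum(row 2) = 16
Grand total = 51

51


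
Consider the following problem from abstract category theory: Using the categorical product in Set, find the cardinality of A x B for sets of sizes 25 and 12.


In Set, the product A x B is the Cartesian product.
By the universal property, |A x B| = |A| * |B|.
|A x B| = 25 * 12 = 300

300


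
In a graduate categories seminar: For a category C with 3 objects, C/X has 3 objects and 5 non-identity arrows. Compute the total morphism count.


In the slice category C/X, objects are morphisms to X.
Identity morphisms: 3 (one per object of C/X).
Non-identity morphisms: 5.
Total = 3 + 5 = 8

8


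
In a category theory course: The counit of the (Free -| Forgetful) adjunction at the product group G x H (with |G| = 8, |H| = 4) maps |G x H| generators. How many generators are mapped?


The counit epsilon_K: F(U(K)) -> K of the Free-Forgetful adjunction
maps |K| generators of F(U(K)) into K. For K = G x H (the product group),
|G x H| = |G| * |H|.
Total generators mapped = 8 * 4 = 32.

32


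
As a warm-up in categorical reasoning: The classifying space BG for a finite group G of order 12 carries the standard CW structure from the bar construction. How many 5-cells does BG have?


In the bar-construction CW model of BG, the n-cells are indexed by
n-tuples [g_1|...|g_n] of non-identity elements of G (degenerate
simplices with some g_i = e do not contribute cells), so there are
(|G| - 1)^n n-cells.
For dim = 5 with |G| = 12:
cells = (12 - 1)^5 = 11^5 = 161051

161051


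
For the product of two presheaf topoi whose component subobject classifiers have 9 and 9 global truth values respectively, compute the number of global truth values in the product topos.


In a product of presheaf topoi E_1 x E_2, the subobject classifier
is Omega = Omega_1 x Omega_2 (componentwise), so
|Omega(top)| = |Omega_1(top_1)| * |Omega_2(top_2)|.
= 9 * 9 = 81.

81


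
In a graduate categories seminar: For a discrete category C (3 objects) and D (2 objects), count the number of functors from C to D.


A functor from a discrete category C to D is determined by
where each object maps. Each of the 3 objects of C can map
to any of the 2 objects of D independently.
Number of functors = 2^3 = 8

8


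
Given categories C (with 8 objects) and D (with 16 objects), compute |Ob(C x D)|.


The product category C x D has objects that are pairs (c, d).
Number of pairs = |Ob(C)| * |Ob(D)| = 8 * 16 = 128

128


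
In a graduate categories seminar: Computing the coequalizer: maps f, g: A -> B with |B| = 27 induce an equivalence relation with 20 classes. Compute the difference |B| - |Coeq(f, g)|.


The coequalizer Coeq(f, g) = B / ~ has one element per equivalence class.
|B| = 27, |Coeq(f, g)| = 20.
|B| - |Coeq(f, g)| = 27 - 20 = 7.

7


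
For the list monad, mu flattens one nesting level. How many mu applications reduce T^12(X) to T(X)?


Each application of mu: T^2 -> T removes one layer of nesting.
Starting at depth 12 (i.e., T^12(X)), we need to reach T(X).
Number of mu applications = 12 - 1 = 11

11


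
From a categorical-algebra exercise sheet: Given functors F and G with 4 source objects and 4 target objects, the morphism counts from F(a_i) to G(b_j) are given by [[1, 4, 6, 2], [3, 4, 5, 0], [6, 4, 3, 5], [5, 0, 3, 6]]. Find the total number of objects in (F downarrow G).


Objects of (F downarrow G) are triples (a, b, h: F(a)->G(b)).
The count equals the sum of all entries in the hom-matrix.
sum(row 0) = 13
sum(row 1) = 12
sum(row 2) = 18
sum(row 3) = 14
Grand total = 57

57
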